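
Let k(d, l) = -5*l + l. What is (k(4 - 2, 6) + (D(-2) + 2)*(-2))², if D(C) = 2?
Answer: 1024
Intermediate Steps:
k(d, l) = -4*l
(k(4 - 2, 6) + (D(-2) + 2)*(-2))² = (-4*6 + (2 + 2)*(-2))² = (-24 + 4*(-2))² = (-24 - 8)² = (-32)² = 1024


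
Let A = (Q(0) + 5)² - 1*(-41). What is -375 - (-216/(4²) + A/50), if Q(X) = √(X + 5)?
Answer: -9073/25 - √5/5 ≈ -363.37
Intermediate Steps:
Q(X) = √(5 + X)
A = 41 + (5 + √5)² (A = (√(5 + 0) + 5)² - 1*(-41) = (√5 + 5)² + 41 = (5 + √5)² + 41 = 41 + (5 + √5)² ≈ 93.361)
-375 - (-216/(4²) + A/50) = -375 - (-216/(4²) + (71 + 10*√5)/50) = -375 - (-216/16 + (71 + 10*√5)*(1/50)) = -375 - (-216*1/16 + (71/50 + √5/5)) = -375 - (-27/2 + (71/50 + √5/5)) = -375 - (-302/25 + √5/5) = -375 + (302/25 - √5/5) = -9073/25 - √5/5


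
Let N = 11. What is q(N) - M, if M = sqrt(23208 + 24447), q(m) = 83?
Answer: 83 - 3*sqrt(5295) ≈ -135.30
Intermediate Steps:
M = 3*sqrt(5295) (M = sqrt(47655) = 3*sqrt(5295) ≈ 218.30)
q(N) - M = 83 - 3*sqrt(5295)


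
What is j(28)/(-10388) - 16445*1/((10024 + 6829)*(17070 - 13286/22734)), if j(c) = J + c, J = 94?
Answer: -200438151297661/16984144587616654 ≈ -0.011801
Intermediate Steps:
j(c) = 94 + c
j(28)/(-10388) - 16445*1/((10024 + 6829)*(17070 - 13286/22734)) = (94 + 28)/(-10388) - 16445*1/((10024 + 6829)*(17070 - 13286/22734)) = 122*(-1/10388) - 16445*1/(16853*(17070 - 13286*1/22734)) = -61/5194 - 16445*1/(16853*(17070 - 6643/11367)) = -61/5194 - 16445/((194028047/11367)*16853) = -61/5194 - 16445/3269954676091/11367 = -61/5194 - 16445*11367/3269954676091 = -61/5194 - 186930315/3269954676091 = -200438151297661/16984144587616654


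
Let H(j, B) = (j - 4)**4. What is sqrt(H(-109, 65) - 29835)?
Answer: sqrt(163017526) ≈ 12768.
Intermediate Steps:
H(j, B) = (-4 + j)**4
sqrt(H(-109, 65) - 29835) = sqrt((-4 - 109)**4 - 29835) = sqrt((-113)**4 - 29835) = sqrt(163047361 - 29835) = sqrt(163017526)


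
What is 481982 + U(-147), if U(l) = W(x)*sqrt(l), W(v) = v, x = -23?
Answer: 481982 - 161*I*sqrt(3) ≈ 4.8198e+5 - 278.86*I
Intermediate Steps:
U(l) = -23*sqrt(l)
481982 + U(-147) = 481982 - 161*I*sqrt(3)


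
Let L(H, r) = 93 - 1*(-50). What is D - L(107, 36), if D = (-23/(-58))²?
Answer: -480523/3364 ≈ -142.84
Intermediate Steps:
D = 529/3364 (D = (-23*(-1/58))² = (23/58)² = 529/3364 ≈ 0.15725)
L(H, r) = 143 (L(H, r) = 93 + 50 = 143)
D - L(107, 36) = 529/3364 - 1*143 = 529/3364 - 143 = -480523/3364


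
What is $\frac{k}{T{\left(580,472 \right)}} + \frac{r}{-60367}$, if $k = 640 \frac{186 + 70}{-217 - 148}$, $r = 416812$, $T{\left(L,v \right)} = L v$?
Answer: $- \frac{260367161988}{37700097005} \approx -6.9063$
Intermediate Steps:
$k = - \frac{32768}{73}$ ($k = 640 \frac{256}{-365} = 640 \cdot 256 \left(- \frac{1}{365}\right) = 640 \left(- \frac{256}{365}\right) = - \frac{32768}{73} \approx -448.88$)
$\frac{k}{T{\left(580,472 \right)}} + \frac{r}{-60367} = - \frac{32768}{73 \cdot 580 \cdot 472} + \frac{416812}{-60367} = - \frac{32768}{73 \cdot 273760} + 416812 \left(- \frac{1}{60367}\right) = \left(- \frac{32768}{73}\right) \frac{1}{273760} - \frac{416812}{60367} = - \frac{1024}{624515} - \frac{416812}{60367} = - \frac{260367161988}{37700097005}$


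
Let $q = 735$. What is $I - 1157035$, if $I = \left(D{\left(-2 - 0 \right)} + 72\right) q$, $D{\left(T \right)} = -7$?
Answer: $-1109260$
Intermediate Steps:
$I = 47775$ ($I = \left(-7 + 72\right) 735 = 65 \cdot 735 = 47775$)
$I - 1157035 = 47775 - 1157035 = -1109260$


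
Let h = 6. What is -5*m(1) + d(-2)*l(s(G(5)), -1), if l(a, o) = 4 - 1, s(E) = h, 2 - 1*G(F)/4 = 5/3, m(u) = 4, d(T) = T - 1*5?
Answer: -41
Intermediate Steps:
d(T) = -5 + T (d(T) = T - 5 = -5 + T)
G(F) = 4/3 (G(F) = 8 - 20/3 = 4/3)
s(E) = 6
l(a, o) = 3
-5*m(1) + d(-2)*l(s(G(5)), -1) = -5*4 + (-5 - 2)*3 = -20 - 7*3 = -20 - 21 = -41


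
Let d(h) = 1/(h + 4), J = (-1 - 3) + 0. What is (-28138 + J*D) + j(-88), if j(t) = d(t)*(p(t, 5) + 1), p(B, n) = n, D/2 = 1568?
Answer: -569549/14 ≈ -40682.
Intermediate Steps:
D = 3136 (D = 2*1568 = 3136)
J = -4 (J = -4 + 0 = -4)
d(h) = 1/(4 + h)
j(t) = 6/(4 + t) (j(t) = (5 + 1)/(4 + t) = 6/(4 + t))
(-28138 + J*D) + j(-88) = (-28138 - 4*3136) + 6/(4 - 88) = (-28138 - 12544) + 6/(-84) = -40682 + 6*(-1/84) = -40682 - 1/14 = -569549/14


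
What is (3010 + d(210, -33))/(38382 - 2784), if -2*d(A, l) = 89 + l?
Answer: 497/5933 ≈ 0.083769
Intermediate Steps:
d(A, l) = -89/2 - l/2 (d(A, l) = -(89 + l)/2 = -89/2 - l/2)
(3010 + d(210, -33))/(38382 - 2784) = (3010 + (-89/2 - ½*(-33)))/(38382 - 2784) = (3010 + (-89/2 + 33/2))/35598 = (3010 - 28)*(1/35598) = 2982*(1/35598) = 497/5933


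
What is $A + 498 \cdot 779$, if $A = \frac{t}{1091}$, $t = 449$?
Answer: $\frac{423245171}{1091} \approx 3.8794 \cdot 10^{5}$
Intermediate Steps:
$A = \frac{449}{1091} \approx 0.41155$
$A + 498 \cdot 779 = \frac{449}{1091} + 498 \cdot 779 = \frac{449}{1091} + 387942 = \frac{423245171}{1091}$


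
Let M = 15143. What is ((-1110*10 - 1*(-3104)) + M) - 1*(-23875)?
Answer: 31022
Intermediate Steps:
((-1110*10 - 1*(-3104)) + M) - 1*(-23875) = ((-1110*10 - 1*(-3104)) + 15143) - 1*(-23875) = ((-11100 + 3104) + 15143) + 23875 = (-7996 + 15143) + 23875 = 7147 + 23875 = 31022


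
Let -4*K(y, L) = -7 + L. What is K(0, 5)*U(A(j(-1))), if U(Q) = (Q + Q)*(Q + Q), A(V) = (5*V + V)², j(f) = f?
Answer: 2592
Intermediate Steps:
A(V) = 36*V² (A(V) = (6*V)² = 36*V²)
K(y, L) = 7/4 - L/4 (K(y, L) = -(-7 + L)/4 = 7/4 - L/4)
U(Q) = 4*Q² (U(Q) = (2*Q)*(2*Q) = 4*Q²)
K(0, 5)*U(A(j(-1))) = (7/4 - ¼*5)*(4*(36*(-1)²)²) = (7/4 - 5/4)*(4*(36*1)²) = (4*36²)/2 = (4*1296)/2 = (½)*5184 = 2592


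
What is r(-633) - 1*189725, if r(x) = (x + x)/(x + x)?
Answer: -189724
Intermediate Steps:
r(x) = 1 (r(x) = (2*x)/((2*x)) = (2*x)*(1/(2*x)) = 1)
r(-633) - 1*189725 = 1 - 1*189725 = 1 - 189725 = -189724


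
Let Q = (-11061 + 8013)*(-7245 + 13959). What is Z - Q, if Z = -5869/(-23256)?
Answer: 475917115501/23256 ≈ 2.0464e+7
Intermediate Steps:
Z = 5869/23256 (Z = -5869*(-1/23256) = 5869/23256 ≈ 0.25237)
Q = -20464272 (Q = -3048*6714 = -20464272)
Z - Q = 5869/23256 - 1*(-20464272) = 5869/23256 + 20464272 = 475917115501/23256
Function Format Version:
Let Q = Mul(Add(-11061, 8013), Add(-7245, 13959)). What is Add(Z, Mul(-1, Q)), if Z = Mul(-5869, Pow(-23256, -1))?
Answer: Rational(475917115501, 23256) ≈ 2.0464e+7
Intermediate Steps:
Z = Rational(5869, 23256) (Z = Mul(-5869, Rational(-1, 23256)) = Rational(5869, 23256) ≈ 0.25237)
Q = -20464272 (Q = Mul(-3048, 6714) = -20464272)
Add(Z, Mul(-1, Q)) = Add(Rational(5869, 23256), Mul(-1, -20464272)) = Add(Rational(5869, 23256), 20464272) = Rational(475917115501, 23256)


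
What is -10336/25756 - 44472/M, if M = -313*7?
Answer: 280693664/14107849 ≈ 19.896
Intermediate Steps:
M = -2191
-10336/25756 - 44472/M = -10336/25756 - 44472/(-2191) = -10336*1/25756 - 44472*(-1/2191) = -2584/6439 + 44472/2191 = 280693664/14107849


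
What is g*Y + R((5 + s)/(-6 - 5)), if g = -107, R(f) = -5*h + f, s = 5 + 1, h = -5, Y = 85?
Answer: -9071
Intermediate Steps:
s = 6
R(f) = 25 + f (R(f) = -5*(-5) + f = 25 + f)
g*Y + R((5 + s)/(-6 - 5)) = -107*85 + (25 + (5 + 6)/(-6 - 5)) = -9095 + (25 + 11/(-11)) = -9095 + (25 + 11*(-1/11)) = -9095 + (25 - 1) = -9095 + 24 = -9071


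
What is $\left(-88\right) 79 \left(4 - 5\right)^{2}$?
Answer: $-6952$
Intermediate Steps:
$\left(-88\right) 79 \left(4 - 5\right)^{2} = - 6952 \left(-1\right)^{2} = \left(-6952\right) 1 = -6952$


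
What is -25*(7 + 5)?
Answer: -300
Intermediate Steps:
-25*(7 + 5) = -25*12 = -300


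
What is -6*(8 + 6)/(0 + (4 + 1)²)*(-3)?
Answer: 252/25 ≈ 10.080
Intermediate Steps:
-6*(8 + 6)/(0 + (4 + 1)²)*(-3) = -84/(0 + 5²)*(-3) = -84/(0 + 25)*(-3) = -84/25*(-3) = 252/25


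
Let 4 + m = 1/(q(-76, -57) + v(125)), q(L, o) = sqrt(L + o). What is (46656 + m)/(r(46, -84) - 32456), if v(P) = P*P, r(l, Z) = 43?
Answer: (-46652*sqrt(133) + 728937501*I)/(32413*(sqrt(133) - 15625*I)) ≈ -1.4393 + 1.819e-12*I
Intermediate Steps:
v(P) = P**2
m = -4 + 1/(15625 + I*sqrt(133)) (m = -4 + 1/(sqrt(-76 - 57) + 125**2) = -4 + 1/(sqrt(-133) + 15625) = -4 + 1/(I*sqrt(133) + 15625) = -4 + 1/(15625 + I*sqrt(133)) ≈ -3.9999 - 4.7237e-8*I)
(46656 + m)/(r(46, -84) - 32456) = (46656 + (-4*sqrt(133) + 62499*I)/(sqrt(133) - 15625*I))/(43 - 32456) = (46656 + (-4*sqrt(133) + 62499*I)/(sqrt(133) - 15625*I))/(-32413) = (46656 + (-4*sqrt(133) + 62499*I)/(sqrt(133) - 15625*I))*(-1/32413) = -46656/32413 - (-4*sqrt(133) + 62499*I)/(32413*(sqrt(133) - 15625*I))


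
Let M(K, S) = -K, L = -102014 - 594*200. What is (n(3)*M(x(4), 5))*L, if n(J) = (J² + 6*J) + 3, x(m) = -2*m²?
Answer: -211981440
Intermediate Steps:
n(J) = 3 + J² + 6*J
L = -220814 (L = -102014 - 118800 = -220814)
(n(3)*M(x(4), 5))*L = ((3 + 3² + 6*3)*(-(-2)*4²))*(-220814) = ((3 + 9 + 18)*(-(-2)*16))*(-220814) = (30*(-1*(-32)))*(-220814) = (30*32)*(-220814) = 960*(-220814) = -211981440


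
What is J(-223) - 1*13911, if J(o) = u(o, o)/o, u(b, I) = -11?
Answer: -3102142/223 ≈ -13911.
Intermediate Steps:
J(o) = -11/o
J(-223) - 1*13911 = -11/(-223) - 1*13911 = -11*(-1/223) - 13911 = 11/223 - 13911 = -3102142/223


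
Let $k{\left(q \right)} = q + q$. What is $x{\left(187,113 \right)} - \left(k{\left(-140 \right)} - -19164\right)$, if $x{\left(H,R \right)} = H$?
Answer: $-18697$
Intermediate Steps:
$k{\left(q \right)} = 2 q$
$x{\left(187,113 \right)} - \left(k{\left(-140 \right)} - -19164\right) = 187 - \left(2 \left(-140\right) - -19164\right) = 187 - \left(-280 + 19164\right) = 187 - 18884 = -18697$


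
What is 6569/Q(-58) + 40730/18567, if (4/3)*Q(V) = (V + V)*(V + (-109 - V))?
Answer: 169403071/58690287 ≈ 2.8864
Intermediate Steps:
Q(V) = -327*V/2 (Q(V) = 3*((V + V)*(V + (-109 - V)))/4 = 3*((2*V)*(-109))/4 = 3*(-218*V)/4 = -327*V/2)
6569/Q(-58) + 40730/18567 = 6569/((-327/2*(-58))) + 40730/18567 = 6569/9483 + 40730*(1/18567) = 6569*(1/9483) + 40730/18567 = 6569/9483 + 40730/18567 = 169403071/58690287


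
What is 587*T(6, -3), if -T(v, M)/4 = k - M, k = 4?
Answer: -16436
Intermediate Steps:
T(v, M) = -16 + 4*M (T(v, M) = -4*(4 - M) = -16 + 4*M)
587*T(6, -3) = 587*(-16 + 4*(-3)) = 587*(-16 - 12) = 587*(-28) = -16436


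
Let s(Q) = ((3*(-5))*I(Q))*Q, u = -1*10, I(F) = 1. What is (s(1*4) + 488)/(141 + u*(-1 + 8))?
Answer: 428/71 ≈ 6.0282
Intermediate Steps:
u = -10
s(Q) = -15*Q (s(Q) = ((3*(-5))*1)*Q = (-15*1)*Q = -15*Q)
(s(1*4) + 488)/(141 + u*(-1 + 8)) = (-15*4 + 488)/(141 - 10*(-1 + 8)) = (-15*4 + 488)/(141 - 10*7) = (-60 + 488)/(141 - 70) = 428/71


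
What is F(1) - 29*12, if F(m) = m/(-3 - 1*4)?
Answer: -2437/7 ≈ -348.14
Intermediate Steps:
F(m) = -m/7 (F(m) = m/(-3 - 4) = m/(-7) = m*(-⅐) = -m/7)
F(1) - 29*12 = -⅐*1 - 29*12 = -⅐ - 348 = -2437/7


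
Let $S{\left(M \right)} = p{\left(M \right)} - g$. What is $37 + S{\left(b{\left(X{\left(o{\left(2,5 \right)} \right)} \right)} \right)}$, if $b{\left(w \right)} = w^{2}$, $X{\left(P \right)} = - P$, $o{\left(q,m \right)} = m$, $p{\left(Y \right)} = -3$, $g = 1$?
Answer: $33$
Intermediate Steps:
$S{\left(M \right)} = -4$ ($S{\left(M \right)} = -3 - 1 = -4$)
$37 + S{\left(b{\left(X{\left(o{\left(2,5 \right)} \right)} \right)} \right)} = 37 - 4 = 33$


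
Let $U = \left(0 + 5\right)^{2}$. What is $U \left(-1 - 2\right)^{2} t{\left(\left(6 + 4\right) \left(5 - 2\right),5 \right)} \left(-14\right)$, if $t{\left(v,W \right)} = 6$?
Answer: $-18900$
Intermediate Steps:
$U = 25$ ($U = 5^{2} = 25$)
$U \left(-1 - 2\right)^{2} t{\left(\left(6 + 4\right) \left(5 - 2\right),5 \right)} \left(-14\right) = 25 \left(-1 - 2\right)^{2} \cdot 6 \left(-14\right) = 25 \left(-3\right)^{2} \left(-84\right) = 25 \cdot 9 \left(-84\right) = 225 \left(-84\right) = -18900$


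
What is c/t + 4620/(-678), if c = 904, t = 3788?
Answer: -703652/107011 ≈ -6.5755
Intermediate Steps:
c/t + 4620/(-678) = 904/3788 + 4620/(-678) = 904*(1/3788) + 4620*(-1/678) = 226/947 - 770/113 = -703652/107011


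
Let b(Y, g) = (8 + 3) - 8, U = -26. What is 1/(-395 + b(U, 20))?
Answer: -1/392 ≈ -0.0025510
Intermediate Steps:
b(Y, g) = 3 (b(Y, g) = 11 - 8 = 3)
1/(-395 + b(U, 20)) = 1/(-395 + 3) = 1/(-392) = -1/392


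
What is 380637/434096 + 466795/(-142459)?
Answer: -148408675937/61840882064 ≈ -2.3998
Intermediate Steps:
380637/434096 + 466795/(-142459) = 380637*(1/434096) + 466795*(-1/142459) = 380637/434096 - 466795/142459 = -148408675937/61840882064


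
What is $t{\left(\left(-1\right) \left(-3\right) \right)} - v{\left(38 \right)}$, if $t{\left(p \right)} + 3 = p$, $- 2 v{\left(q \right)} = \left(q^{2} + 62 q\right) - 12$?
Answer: $1894$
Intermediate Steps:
$v{\left(q \right)} = 6 - 31 q - \frac{q^{2}}{2}$ ($v{\left(q \right)} = - \frac{\left(q^{2} + 62 q\right) - 12}{2} = - \frac{-12 + q^{2} + 62 q}{2} = 6 - 31 q - \frac{q^{2}}{2}$)
$t{\left(p \right)} = -3 + p$
$t{\left(\left(-1\right) \left(-3\right) \right)} - v{\left(38 \right)} = \left(-3 - -3\right) - \left(6 - 1178 - \frac{38^{2}}{2}\right) = \left(-3 + 3\right) - \left(6 - 1178 - 722\right) = 0 - \left(6 - 1178 - 722\right) = 0 - -1894 = 0 + 1894 = 1894$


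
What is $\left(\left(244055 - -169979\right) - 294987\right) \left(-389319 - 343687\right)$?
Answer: $-87262165282$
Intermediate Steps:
$\left(\left(244055 - -169979\right) - 294987\right) \left(-389319 - 343687\right) = \left(\left(244055 + 169979\right) - 294987\right) \left(-733006\right) = \left(414034 - 294987\right) \left(-733006\right) = 119047 \left(-733006\right) = -87262165282$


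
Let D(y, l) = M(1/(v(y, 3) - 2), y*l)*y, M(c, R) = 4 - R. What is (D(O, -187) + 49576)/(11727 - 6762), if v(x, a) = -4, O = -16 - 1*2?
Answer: 110092/4965 ≈ 22.174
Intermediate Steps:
O = -18 (O = -16 - 2 = -18)
D(y, l) = y*(4 - l*y) (D(y, l) = (4 - y*l)*y = (4 - l*y)*y = y*(4 - l*y))
(D(O, -187) + 49576)/(11727 - 6762) = (-18*(4 - 1*(-187)*(-18)) + 49576)/(11727 - 6762) = (-18*(4 - 3366) + 49576)/4965 = (-18*(-3362) + 49576)*(1/4965) = (60516 + 49576)*(1/4965) = 110092*(1/4965) = 110092/4965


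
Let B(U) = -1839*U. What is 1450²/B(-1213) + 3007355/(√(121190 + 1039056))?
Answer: 2102500/2230707 + 3007355*√1160246/1160246 ≈ 2792.9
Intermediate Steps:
1450²/B(-1213) + 3007355/(√(121190 + 1039056)) = 1450²/((-1839*(-1213))) + 3007355/(√(121190 + 1039056)) = 2102500/2230707 + 3007355/(√1160246) = 2102500*(1/2230707) + 3007355*(√1160246/1160246) = 2102500/2230707 + 3007355*√1160246/1160246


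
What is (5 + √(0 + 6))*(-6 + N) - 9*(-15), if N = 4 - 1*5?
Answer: 100 - 7*√6 ≈ 82.854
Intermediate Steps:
N = -1 (N = 4 - 5 = -1)
(5 + √(0 + 6))*(-6 + N) - 9*(-15) = (5 + √(0 + 6))*(-6 - 1) - 9*(-15) = (5 + √6)*(-7) + 135 = (-35 - 7*√6) + 135 = 100 - 7*√6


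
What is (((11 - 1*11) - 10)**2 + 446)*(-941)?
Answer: -513786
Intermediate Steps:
(((11 - 1*11) - 10)**2 + 446)*(-941) = (((11 - 11) - 10)**2 + 446)*(-941) = ((0 - 10)**2 + 446)*(-941) = ((-10)**2 + 446)*(-941) = (100 + 446)*(-941) = 546*(-941) = -513786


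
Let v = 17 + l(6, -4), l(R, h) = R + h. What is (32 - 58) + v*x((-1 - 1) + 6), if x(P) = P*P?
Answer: 278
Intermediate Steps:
x(P) = P²
v = 19 (v = 17 + (6 - 4) = 17 + 2 = 19)
(32 - 58) + v*x((-1 - 1) + 6) = (32 - 58) + 19*((-1 - 1) + 6)² = -26 + 19*(-2 + 6)² = -26 + 19*4² = -26 + 19*16 = -26 + 304 = 278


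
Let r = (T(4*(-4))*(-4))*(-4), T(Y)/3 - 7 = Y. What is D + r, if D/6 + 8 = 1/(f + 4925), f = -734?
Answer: -670558/1397 ≈ -480.00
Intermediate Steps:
D = -67054/1397 (D = -48 + 6/(-734 + 4925) = -48 + 6/4191 = -48 + 6*(1/4191) = -48 + 2/1397 = -67054/1397 ≈ -47.999)
T(Y) = 21 + 3*Y
r = -432 (r = ((21 + 3*(4*(-4)))*(-4))*(-4) = ((21 + 3*(-16))*(-4))*(-4) = ((21 - 48)*(-4))*(-4) = -27*(-4)*(-4) = 108*(-4) = -432)
D + r = -67054/1397 - 432 = -670558/1397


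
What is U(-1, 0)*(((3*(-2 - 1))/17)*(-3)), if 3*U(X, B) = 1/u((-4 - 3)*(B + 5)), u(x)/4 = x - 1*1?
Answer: -1/272 ≈ -0.0036765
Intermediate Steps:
u(x) = -4 + 4*x (u(x) = 4*(x - 1*1) = 4*(x - 1) = 4*(-1 + x) = -4 + 4*x)
U(X, B) = 1/(3*(-144 - 28*B)) (U(X, B) = 1/(3*(-4 + 4*((-4 - 3)*(B + 5)))) = 1/(3*(-4 + 4*(-7*(5 + B)))) = 1/(3*(-4 + 4*(-35 - 7*B))) = 1/(3*(-4 + (-140 - 28*B))) = 1/(3*(-144 - 28*B)))
U(-1, 0)*(((3*(-2 - 1))/17)*(-3)) = (-1/(432 + 84*0))*(((3*(-2 - 1))/17)*(-3)) = (-1/(432 + 0))*(((3*(-3))*(1/17))*(-3)) = (-1/432)*(-9*1/17*(-3)) = (-1*1/432)*(-9/17*(-3)) = -1/432*27/17 = -1/272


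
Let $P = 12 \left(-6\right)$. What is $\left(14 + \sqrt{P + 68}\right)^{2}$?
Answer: $192 + 56 i \approx 192.0 + 56.0 i$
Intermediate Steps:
$P = -72$
$\left(14 + \sqrt{P + 68}\right)^{2} = \left(14 + \sqrt{-72 + 68}\right)^{2} = \left(14 + \sqrt{-4}\right)^{2} = \left(14 + 2 i\right)^{2}$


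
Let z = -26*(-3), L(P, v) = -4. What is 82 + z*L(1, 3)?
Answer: -230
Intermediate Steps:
z = 78
82 + z*L(1, 3) = 82 + 78*(-4) = 82 - 312 = -230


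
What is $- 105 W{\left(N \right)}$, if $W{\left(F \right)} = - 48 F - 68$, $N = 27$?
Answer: $143220$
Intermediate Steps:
$W{\left(F \right)} = -68 - 48 F$
$- 105 W{\left(N \right)} = - 105 \left(-68 - 1296\right) = \left(-105\right) \left(-1364\right) = 143220$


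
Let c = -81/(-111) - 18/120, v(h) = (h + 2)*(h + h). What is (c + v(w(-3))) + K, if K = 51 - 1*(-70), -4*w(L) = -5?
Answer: 191963/1480 ≈ 129.70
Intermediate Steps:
w(L) = 5/4 (w(L) = -¼*(-5) = 5/4)
v(h) = 2*h*(2 + h) (v(h) = (2 + h)*(2*h) = 2*h*(2 + h))
c = 429/740 (c = -81*(-1/111) - 18*1/120 = 27/37 - 3/20 = 429/740 ≈ 0.57973)
K = 121 (K = 51 + 70 = 121)
(c + v(w(-3))) + K = (429/740 + 2*(5/4)*(2 + 5/4)) + 121 = (429/740 + 2*(5/4)*(13/4)) + 121 = (429/740 + 65/8) + 121 = 12883/1480 + 121 = 191963/1480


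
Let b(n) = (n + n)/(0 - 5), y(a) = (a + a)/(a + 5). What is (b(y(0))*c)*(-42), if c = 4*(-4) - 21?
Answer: 0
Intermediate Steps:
c = -37 (c = -16 - 21 = -37)
y(a) = 2*a/(5 + a) (y(a) = (2*a)/(5 + a) = 2*a/(5 + a))
b(n) = -2*n/5 (b(n) = (2*n)/(-5) = (2*n)*(-⅕) = -2*n/5)
(b(y(0))*c)*(-42) = (-4*0/(5*(5 + 0))*(-37))*(-42) = (-4*0/(5*5)*(-37))*(-42) = (-⅖*0*(-37))*(-42) = (0*(-37))*(-42) = 0*(-42) = 0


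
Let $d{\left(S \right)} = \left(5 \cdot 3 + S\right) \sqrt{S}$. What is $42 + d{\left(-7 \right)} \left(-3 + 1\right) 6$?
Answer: $42 - 96 i \sqrt{7} \approx 42.0 - 253.99 i$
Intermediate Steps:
$d{\left(S \right)} = \sqrt{S} \left(15 + S\right)$ ($d{\left(S \right)} = \left(15 + S\right) \sqrt{S} = \sqrt{S} \left(15 + S\right)$)
$42 + d{\left(-7 \right)} \left(-3 + 1\right) 6 = 42 + \sqrt{-7} \left(15 - 7\right) \left(-3 + 1\right) 6 = 42 + i \sqrt{7} \cdot 8 \left(\left(-2\right) 6\right) = 42 + 8 i \sqrt{7} \left(-12\right) = 42 - 96 i \sqrt{7}$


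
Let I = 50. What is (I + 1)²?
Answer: 2601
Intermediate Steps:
(I + 1)² = (50 + 1)² = 51² = 2601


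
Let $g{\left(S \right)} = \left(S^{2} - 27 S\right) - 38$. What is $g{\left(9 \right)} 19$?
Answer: $-3800$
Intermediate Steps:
$g{\left(S \right)} = -38 + S^{2} - 27 S$
$g{\left(9 \right)} 19 = \left(-38 + 9^{2} - 243\right) 19 = \left(-38 + 81 - 243\right) 19 = \left(-200\right) 19 = -3800$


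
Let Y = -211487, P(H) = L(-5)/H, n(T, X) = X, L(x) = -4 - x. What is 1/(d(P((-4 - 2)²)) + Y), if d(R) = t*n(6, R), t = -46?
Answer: -18/3806789 ≈ -4.7284e-6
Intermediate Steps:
P(H) = 1/H (P(H) = (-4 - 1*(-5))/H = (-4 + 5)/H = 1/H)
d(R) = -46*R
1/(d(P((-4 - 2)²)) + Y) = 1/(-46/(-4 - 2)² - 211487) = 1/(-46/((-6)²) - 211487) = 1/(-46/36 - 211487) = 1/(-46*1/36 - 211487) = 1/(-23/18 - 211487) = 1/(-3806789/18) = -18/3806789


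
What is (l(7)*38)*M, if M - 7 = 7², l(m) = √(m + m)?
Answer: 2128*√14 ≈ 7962.3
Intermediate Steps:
l(m) = √2*√m (l(m) = √(2*m) = √2*√m)
M = 56 (M = 7 + 7² = 7 + 49 = 56)
(l(7)*38)*M = ((√2*√7)*38)*56 = (√14*38)*56 = (38*√14)*56 = 2128*√14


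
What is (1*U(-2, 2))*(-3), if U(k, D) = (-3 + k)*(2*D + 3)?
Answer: 105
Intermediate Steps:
U(k, D) = (-3 + k)*(3 + 2*D)
(1*U(-2, 2))*(-3) = (1*(-9 - 6*2 + 3*(-2) + 2*2*(-2)))*(-3) = (1*(-9 - 12 - 6 - 8))*(-3) = (1*(-35))*(-3) = -35*(-3) = 105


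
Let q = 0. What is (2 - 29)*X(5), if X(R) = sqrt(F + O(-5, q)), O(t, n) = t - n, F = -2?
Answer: -27*I*sqrt(7) ≈ -71.435*I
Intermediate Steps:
X(R) = I*sqrt(7) (X(R) = sqrt(-2 + (-5 - 1*0)) = sqrt(-2 + (-5 + 0)) = sqrt(-2 - 5) = sqrt(-7) = I*sqrt(7))
(2 - 29)*X(5) = (2 - 29)*(I*sqrt(7)) = -27*I*sqrt(7)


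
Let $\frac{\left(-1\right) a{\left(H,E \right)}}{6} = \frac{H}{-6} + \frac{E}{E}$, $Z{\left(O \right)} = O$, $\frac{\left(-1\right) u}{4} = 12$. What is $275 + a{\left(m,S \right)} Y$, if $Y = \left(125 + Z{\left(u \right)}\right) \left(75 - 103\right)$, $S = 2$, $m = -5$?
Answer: $23991$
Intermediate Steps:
$u = -48$ ($u = \left(-4\right) 12 = -48$)
$a{\left(H,E \right)} = -6 + H$ ($a{\left(H,E \right)} = - 6 \left(\frac{H}{-6} + \frac{E}{E}\right) = - 6 \left(H \left(- \frac{1}{6}\right) + 1\right) = - 6 \left(- \frac{H}{6} + 1\right) = - 6 \left(1 - \frac{H}{6}\right) = -6 + H$)
$Y = -2156$ ($Y = \left(125 - 48\right) \left(75 - 103\right) = 77 \left(-28\right) = -2156$)
$275 + a{\left(m,S \right)} Y = 275 + \left(-6 - 5\right) \left(-2156\right) = 275 - -23716 = 275 + 23716 = 23991$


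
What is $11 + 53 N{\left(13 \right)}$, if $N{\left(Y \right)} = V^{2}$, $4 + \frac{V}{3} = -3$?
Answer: $23384$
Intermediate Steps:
$V = -21$ ($V = -12 + 3 \left(-3\right) = -12 - 9 = -21$)
$N{\left(Y \right)} = 441$ ($N{\left(Y \right)} = \left(-21\right)^{2} = 441$)
$11 + 53 N{\left(13 \right)} = 11 + 53 \cdot 441 = 11 + 23373 = 23384$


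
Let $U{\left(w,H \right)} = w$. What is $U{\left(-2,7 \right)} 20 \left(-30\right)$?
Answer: $1200$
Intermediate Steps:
$U{\left(-2,7 \right)} 20 \left(-30\right) = \left(-2\right) 20 \left(-30\right) = \left(-40\right) \left(-30\right) = 1200$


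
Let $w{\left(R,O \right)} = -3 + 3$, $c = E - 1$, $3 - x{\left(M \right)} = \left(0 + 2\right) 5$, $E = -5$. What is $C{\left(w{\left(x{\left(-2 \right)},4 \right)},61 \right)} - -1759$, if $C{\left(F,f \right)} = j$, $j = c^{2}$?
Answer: $1795$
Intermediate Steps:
$x{\left(M \right)} = -7$ ($x{\left(M \right)} = 3 - \left(0 + 2\right) 5 = 3 - 2 \cdot 5 = 3 - 10 = -7$)
$c = -6$ ($c = -5 - 1 = -6$)
$j = 36$ ($j = \left(-6\right)^{2} = 36$)
$w{\left(R,O \right)} = 0$
$C{\left(F,f \right)} = 36$
$C{\left(w{\left(x{\left(-2 \right)},4 \right)},61 \right)} - -1759 = 36 - -1759 = 36 + 1759 = 1795$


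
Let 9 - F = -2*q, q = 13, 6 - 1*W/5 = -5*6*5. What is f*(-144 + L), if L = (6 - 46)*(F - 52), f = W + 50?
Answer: 444880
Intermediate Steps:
W = 780 (W = 30 - 5*(-5*6)*5 = 30 - (-150)*5 = 30 - 5*(-150) = 30 + 750 = 780)
f = 830 (f = 780 + 50 = 830)
F = 35 (F = 9 - (-2)*13 = 9 - 1*(-26) = 9 + 26 = 35)
L = 680 (L = (6 - 46)*(35 - 52) = -40*(-17) = 680)
f*(-144 + L) = 830*(-144 + 680) = 830*536 = 444880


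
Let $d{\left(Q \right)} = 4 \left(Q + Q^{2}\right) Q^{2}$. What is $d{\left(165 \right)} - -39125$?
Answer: $2982810125$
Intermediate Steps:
$d{\left(Q \right)} = Q^{2} \left(4 Q + 4 Q^{2}\right)$ ($d{\left(Q \right)} = \left(4 Q + 4 Q^{2}\right) Q^{2} = Q^{2} \left(4 Q + 4 Q^{2}\right)$)
$d{\left(165 \right)} - -39125 = 4 \cdot 165^{3} \left(1 + 165\right) - -39125 = 4 \cdot 4492125 \cdot 166 + 39125 = 2982771000 + 39125 = 2982810125$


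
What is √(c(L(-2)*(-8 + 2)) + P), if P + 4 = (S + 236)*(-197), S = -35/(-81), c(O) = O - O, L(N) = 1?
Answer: I*√3773071/9 ≈ 215.83*I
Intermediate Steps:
c(O) = 0
S = 35/81 (S = -35*(-1/81) = 35/81 ≈ 0.43210)
P = -3773071/81 (P = -4 + (35/81 + 236)*(-197) = -4 + (19151/81)*(-197) = -4 - 3772747/81 = -3773071/81 ≈ -46581.)
√(c(L(-2)*(-8 + 2)) + P) = √(0 - 3773071/81) = √(-3773071/81) = I*√3773071/9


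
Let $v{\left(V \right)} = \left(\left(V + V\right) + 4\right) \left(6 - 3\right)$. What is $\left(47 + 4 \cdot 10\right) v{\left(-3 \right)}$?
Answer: $-522$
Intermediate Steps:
$v{\left(V \right)} = 12 + 6 V$ ($v{\left(V \right)} = \left(2 V + 4\right) 3 = \left(4 + 2 V\right) 3 = 12 + 6 V$)
$\left(47 + 4 \cdot 10\right) v{\left(-3 \right)} = \left(47 + 4 \cdot 10\right) \left(12 + 6 \left(-3\right)\right) = \left(47 + 40\right) \left(12 - 18\right) = 87 \left(-6\right) = -522$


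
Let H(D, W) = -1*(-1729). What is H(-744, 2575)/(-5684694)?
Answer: -1729/5684694 ≈ -0.00030415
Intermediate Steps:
H(D, W) = 1729
H(-744, 2575)/(-5684694) = 1729/(-5684694) = 1729*(-1/5684694) = -1729/5684694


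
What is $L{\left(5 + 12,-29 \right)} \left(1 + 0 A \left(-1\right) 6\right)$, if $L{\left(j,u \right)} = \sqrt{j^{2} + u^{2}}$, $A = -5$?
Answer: $\sqrt{1130} \approx 33.615$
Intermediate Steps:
$L{\left(5 + 12,-29 \right)} \left(1 + 0 A \left(-1\right) 6\right) = \sqrt{\left(5 + 12\right)^{2} + \left(-29\right)^{2}} \left(1 + 0 \left(-5\right) \left(-1\right) 6\right) = \sqrt{17^{2} + 841} \left(1 + 0 \left(-1\right) 6\right) = \sqrt{289 + 841} \left(1 + 0 \cdot 6\right) = \sqrt{1130} \left(1 + 0\right) = \sqrt{1130} \cdot 1 = \sqrt{1130}$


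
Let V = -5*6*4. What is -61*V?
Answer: 7320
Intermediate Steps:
V = -120 (V = -30*4 = -120)
-61*V = -61*(-120) = 7320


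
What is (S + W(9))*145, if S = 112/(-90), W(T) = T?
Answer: 10121/9 ≈ 1124.6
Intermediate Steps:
S = -56/45 (S = 112*(-1/90) = -56/45 ≈ -1.2444)
(S + W(9))*145 = (-56/45 + 9)*145 = (349/45)*145 = 10121/9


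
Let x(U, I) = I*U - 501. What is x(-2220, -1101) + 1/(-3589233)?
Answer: 8771076877526/3589233 ≈ 2.4437e+6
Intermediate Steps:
x(U, I) = -501 + I*U
x(-2220, -1101) + 1/(-3589233) = (-501 - 1101*(-2220)) + 1/(-3589233) = (-501 + 2444220) - 1/3589233 = 2443719 - 1/3589233 = 8771076877526/3589233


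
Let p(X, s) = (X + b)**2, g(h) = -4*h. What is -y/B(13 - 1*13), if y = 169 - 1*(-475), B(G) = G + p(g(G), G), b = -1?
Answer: -644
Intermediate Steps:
p(X, s) = (-1 + X)**2 (p(X, s) = (X - 1)**2 = (-1 + X)**2)
B(G) = G + (-1 - 4*G)**2
y = 644 (y = 169 + 475 = 644)
-y/B(13 - 1*13) = -644/((13 - 1*13) + (1 + 4*(13 - 1*13))**2) = -644/((13 - 13) + (1 + 4*(13 - 13))**2) = -644/(0 + (1 + 4*0)**2) = -644/(0 + (1 + 0)**2) = -644/(0 + 1**2) = -644/(0 + 1) = -644/1 = -644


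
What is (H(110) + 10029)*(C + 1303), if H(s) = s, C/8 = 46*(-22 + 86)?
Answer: 252004845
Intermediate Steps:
C = 23552 (C = 8*(46*(-22 + 86)) = 8*(46*64) = 8*2944 = 23552)
(H(110) + 10029)*(C + 1303) = (110 + 10029)*(23552 + 1303) = 10139*24855 = 252004845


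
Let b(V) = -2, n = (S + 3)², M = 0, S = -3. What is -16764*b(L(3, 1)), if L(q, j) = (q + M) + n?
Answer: 33528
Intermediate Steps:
n = 0 (n = (-3 + 3)² = 0² = 0)
L(q, j) = q (L(q, j) = (q + 0) + 0 = q + 0 = q)
-16764*b(L(3, 1)) = -16764*(-2) = 33528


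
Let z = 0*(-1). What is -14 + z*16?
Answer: -14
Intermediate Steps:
z = 0
-14 + z*16 = -14 + 0*16 = -14 + 0 = -14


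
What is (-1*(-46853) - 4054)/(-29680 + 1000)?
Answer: -42799/28680 ≈ -1.4923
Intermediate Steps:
(-1*(-46853) - 4054)/(-29680 + 1000) = (46853 - 4054)/(-28680) = 42799*(-1/28680) = -42799/28680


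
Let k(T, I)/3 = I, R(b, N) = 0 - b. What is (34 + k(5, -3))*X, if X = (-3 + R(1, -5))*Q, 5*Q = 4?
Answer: -80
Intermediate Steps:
Q = 4/5 (Q = (1/5)*4 = 4/5 ≈ 0.80000)
R(b, N) = -b
k(T, I) = 3*I
X = -16/5 (X = (-3 - 1*1)*(4/5) = (-3 - 1)*(4/5) = -4*4/5 = -16/5 ≈ -3.2000)
(34 + k(5, -3))*X = (34 + 3*(-3))*(-16/5) = (34 - 9)*(-16/5) = 25*(-16/5) = -80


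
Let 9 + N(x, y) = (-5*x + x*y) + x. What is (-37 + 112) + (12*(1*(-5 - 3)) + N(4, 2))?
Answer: -38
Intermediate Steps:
N(x, y) = -9 - 4*x + x*y (N(x, y) = -9 + ((-5*x + x*y) + x) = -9 + (-4*x + x*y) = -9 - 4*x + x*y)
(-37 + 112) + (12*(1*(-5 - 3)) + N(4, 2)) = (-37 + 112) + (12*(1*(-5 - 3)) + (-9 - 4*4 + 4*2)) = 75 + (12*(1*(-8)) + (-9 - 16 + 8)) = 75 + (12*(-8) - 17) = 75 + (-96 - 17) = 75 - 113 = -38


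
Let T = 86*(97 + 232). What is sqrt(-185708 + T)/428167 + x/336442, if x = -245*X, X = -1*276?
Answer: 33810/168221 + I*sqrt(157414)/428167 ≈ 0.20099 + 0.00092663*I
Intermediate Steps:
X = -276
x = 67620 (x = -245*(-276) = 67620)
T = 28294 (T = 86*329 = 28294)
sqrt(-185708 + T)/428167 + x/336442 = sqrt(-185708 + 28294)/428167 + 67620/336442 = sqrt(-157414)*(1/428167) + 67620*(1/336442) = (I*sqrt(157414))*(1/428167) + 33810/168221 = I*sqrt(157414)/428167 + 33810/168221 = 33810/168221 + I*sqrt(157414)/428167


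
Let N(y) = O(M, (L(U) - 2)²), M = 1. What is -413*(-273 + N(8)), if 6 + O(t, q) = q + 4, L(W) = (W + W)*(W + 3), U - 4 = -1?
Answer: -363853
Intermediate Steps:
U = 3 (U = 4 - 1 = 3)
L(W) = 2*W*(3 + W) (L(W) = (2*W)*(3 + W) = 2*W*(3 + W))
O(t, q) = -2 + q (O(t, q) = -6 + (q + 4) = -6 + (4 + q) = -2 + q)
N(y) = 1154 (N(y) = -2 + (2*3*(3 + 3) - 2)² = -2 + (2*3*6 - 2)² = -2 + (36 - 2)² = -2 + 34² = -2 + 1156 = 1154)
-413*(-273 + N(8)) = -413*(-273 + 1154) = -413*881 = -363853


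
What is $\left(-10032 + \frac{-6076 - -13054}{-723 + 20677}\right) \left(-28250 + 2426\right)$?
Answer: $\frac{2584615053600}{9977} \approx 2.5906 \cdot 10^{8}$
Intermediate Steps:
$\left(-10032 + \frac{-6076 - -13054}{-723 + 20677}\right) \left(-28250 + 2426\right) = \left(-10032 + \frac{-6076 + 13054}{19954}\right) \left(-25824\right) = \left(-10032 + 6978 \cdot \frac{1}{19954}\right) \left(-25824\right) = \left(-10032 + \frac{3489}{9977}\right) \left(-25824\right) = \left(- \frac{100085775}{9977}\right) \left(-25824\right) = \frac{2584615053600}{9977}$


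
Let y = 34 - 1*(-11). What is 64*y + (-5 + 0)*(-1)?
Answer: 2885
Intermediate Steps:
y = 45 (y = 34 + 11 = 45)
64*y + (-5 + 0)*(-1) = 64*45 + (-5 + 0)*(-1) = 2880 - 5*(-1) = 2880 + 5 = 2885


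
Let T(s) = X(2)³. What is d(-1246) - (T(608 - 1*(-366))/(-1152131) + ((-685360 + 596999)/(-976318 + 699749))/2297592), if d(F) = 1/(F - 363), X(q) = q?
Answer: -724097641596521851/1177970233031822063592 ≈ -0.00061470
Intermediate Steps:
d(F) = 1/(-363 + F)
T(s) = 8 (T(s) = 2³ = 8)
d(-1246) - (T(608 - 1*(-366))/(-1152131) + ((-685360 + 596999)/(-976318 + 699749))/2297592) = 1/(-363 - 1246) - (8/(-1152131) + ((-685360 + 596999)/(-976318 + 699749))/2297592) = 1/(-1609) - (8*(-1/1152131) - 88361/(-276569)*(1/2297592)) = -1/1609 - (-8/1152131 - 88361*(-1/276569)*(1/2297592)) = -1/1609 - (-8/1152131 + (88361/276569)*(1/2297592)) = -1/1609 - (-8/1152131 + 88361/635442721848) = -1/1609 - 1*(-4981738327493/732113258565458088) = -1/1609 + 4981738327493/732113258565458088 = -724097641596521851/1177970233031822063592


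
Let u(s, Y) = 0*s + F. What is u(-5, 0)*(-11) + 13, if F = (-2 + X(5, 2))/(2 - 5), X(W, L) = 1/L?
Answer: 15/2 ≈ 7.5000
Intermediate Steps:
F = 1/2 (F = (-2 + 1/2)/(2 - 5) = (-2 + 1/2)/(-3) = -3/2*(-1/3) = 1/2 ≈ 0.50000)
u(s, Y) = 1/2 (u(s, Y) = 0*s + 1/2 = 0 + 1/2 = 1/2)
u(-5, 0)*(-11) + 13 = (1/2)*(-11) + 13 = -11/2 + 13 = 15/2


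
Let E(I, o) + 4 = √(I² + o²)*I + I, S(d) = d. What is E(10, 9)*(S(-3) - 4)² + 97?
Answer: 391 + 490*√181 ≈ 6983.3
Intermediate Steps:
E(I, o) = -4 + I + I*√(I² + o²) (E(I, o) = -4 + (√(I² + o²)*I + I) = -4 + (I*√(I² + o²) + I) = -4 + (I + I*√(I² + o²)) = -4 + I + I*√(I² + o²))
E(10, 9)*(S(-3) - 4)² + 97 = (-4 + 10 + 10*√(10² + 9²))*(-3 - 4)² + 97 = (-4 + 10 + 10*√(100 + 81))*(-7)² + 97 = (-4 + 10 + 10*√181)*49 + 97 = (6 + 10*√181)*49 + 97 = (294 + 490*√181) + 97 = 391 + 490*√181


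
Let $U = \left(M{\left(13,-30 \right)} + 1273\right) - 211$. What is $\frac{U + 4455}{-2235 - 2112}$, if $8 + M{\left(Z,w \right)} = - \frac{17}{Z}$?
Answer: $- \frac{71600}{56511} \approx -1.267$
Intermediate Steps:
$M{\left(Z,w \right)} = -8 - \frac{17}{Z}$
$U = \frac{13685}{13}$ ($U = \left(\left(-8 - \frac{17}{13}\right) + 1273\right) - 211 = \left(- \frac{121}{13} + 1273\right) - 211 = \frac{16428}{13} - 211 = \frac{13685}{13} \approx 1052.7$)
$\frac{U + 4455}{-2235 - 2112} = \frac{\frac{13685}{13} + 4455}{-2235 - 2112} = \frac{71600}{13 \left(-4347\right)} = \frac{71600}{13} \left(- \frac{1}{4347}\right) = - \frac{71600}{56511}$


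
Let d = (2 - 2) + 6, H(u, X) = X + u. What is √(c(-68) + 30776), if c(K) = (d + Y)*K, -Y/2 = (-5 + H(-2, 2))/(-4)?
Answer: √30538 ≈ 174.75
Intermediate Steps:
d = 6 (d = 0 + 6 = 6)
Y = -5/2 (Y = -2*(-5 + (2 - 2))/(-4) = -2*(-5 + 0)*(-1)/4 = -(-10)*(-1)/4 = -2*5/4 = -5/2 ≈ -2.5000)
c(K) = 7*K/2 (c(K) = (6 - 5/2)*K = 7*K/2)
√(c(-68) + 30776) = √((7/2)*(-68) + 30776) = √(-238 + 30776) = √30538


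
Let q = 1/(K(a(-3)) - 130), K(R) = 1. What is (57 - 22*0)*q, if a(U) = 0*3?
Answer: -19/43 ≈ -0.44186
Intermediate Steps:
a(U) = 0
q = -1/129 (q = 1/(1 - 130) = 1/(-129) = -1/129 ≈ -0.0077519)
(57 - 22*0)*q = (57 - 22*0)*(-1/129) = (57 + 0)*(-1/129) = 57*(-1/129) = -19/43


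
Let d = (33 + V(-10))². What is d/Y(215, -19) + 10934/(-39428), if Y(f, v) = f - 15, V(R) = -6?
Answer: 6639053/1971400 ≈ 3.3677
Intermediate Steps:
Y(f, v) = -15 + f
d = 729 (d = (33 - 6)² = 27² = 729)
d/Y(215, -19) + 10934/(-39428) = 729/(-15 + 215) + 10934/(-39428) = 729/200 + 10934*(-1/39428) = 729*(1/200) - 5467/19714 = 729/200 - 5467/19714 = 6639053/1971400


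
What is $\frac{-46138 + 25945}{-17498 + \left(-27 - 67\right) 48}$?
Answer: $\frac{20193}{22010} \approx 0.91745$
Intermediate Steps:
$\frac{-46138 + 25945}{-17498 + \left(-27 - 67\right) 48} = - \frac{20193}{-17498 - 4512} = - \frac{20193}{-22010} = \left(-20193\right) \left(- \frac{1}{22010}\right) = \frac{20193}{22010}$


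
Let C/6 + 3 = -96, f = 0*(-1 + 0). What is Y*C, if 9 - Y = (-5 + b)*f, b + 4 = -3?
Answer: -5346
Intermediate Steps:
b = -7 (b = -4 - 3 = -7)
f = 0 (f = 0*(-1) = 0)
Y = 9 (Y = 9 - (-5 - 7)*0 = 9 - (-12)*0 = 9 - 1*0 = 9 + 0 = 9)
C = -594 (C = -18 + 6*(-96) = -18 - 576 = -594)
Y*C = 9*(-594) = -5346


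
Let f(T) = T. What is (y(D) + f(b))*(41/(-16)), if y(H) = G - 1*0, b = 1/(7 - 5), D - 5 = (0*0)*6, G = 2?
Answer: -205/32 ≈ -6.4063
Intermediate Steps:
D = 5 (D = 5 + (0*0)*6 = 5 + 0*6 = 5 + 0 = 5)
b = ½ (b = 1/2 = ½ ≈ 0.50000)
y(H) = 2 (y(H) = 2 - 1*0 = 2 + 0 = 2)
(y(D) + f(b))*(41/(-16)) = (2 + ½)*(41/(-16)) = 5*(41*(-1/16))/2 = (5/2)*(-41/16) = -205/32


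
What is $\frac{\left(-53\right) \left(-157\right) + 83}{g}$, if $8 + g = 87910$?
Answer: $\frac{4202}{43951} \approx 0.095606$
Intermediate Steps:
$g = 87902$ ($g = -8 + 87910 = 87902$)
$\frac{\left(-53\right) \left(-157\right) + 83}{g} = \frac{\left(-53\right) \left(-157\right) + 83}{87902} = \left(8321 + 83\right) \frac{1}{87902} = 8404 \cdot \frac{1}{87902} = \frac{4202}{43951}$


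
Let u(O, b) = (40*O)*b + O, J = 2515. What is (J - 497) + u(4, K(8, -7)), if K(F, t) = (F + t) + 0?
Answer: 2182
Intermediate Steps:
K(F, t) = F + t
u(O, b) = O + 40*O*b (u(O, b) = 40*O*b + O = O + 40*O*b)
(J - 497) + u(4, K(8, -7)) = (2515 - 497) + 4*(1 + 40*(8 - 7)) = 2018 + 4*(1 + 40*1) = 2018 + 4*(1 + 40) = 2018 + 4*41 = 2018 + 164 = 2182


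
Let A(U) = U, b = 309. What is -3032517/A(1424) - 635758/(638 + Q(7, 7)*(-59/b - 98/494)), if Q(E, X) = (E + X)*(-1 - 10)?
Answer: -115319481760563/37928261360 ≈ -3040.5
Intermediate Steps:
Q(E, X) = -11*E - 11*X (Q(E, X) = (E + X)*(-11) = -11*E - 11*X)
-3032517/A(1424) - 635758/(638 + Q(7, 7)*(-59/b - 98/494)) = -3032517/1424 - 635758/(638 + (-11*7 - 11*7)*(-59/309 - 98/494)) = -3032517*1/1424 - 635758/(638 + (-77 - 77)*(-59*1/309 - 98*1/494)) = -3032517/1424 - 635758/(638 - 154*(-59/309 - 49/247)) = -3032517/1424 - 635758/(638 - 154*(-29714/76323)) = -3032517/1424 - 635758/(638 + 4575956/76323) = -3032517/1424 - 635758/53270030/76323 = -3032517/1424 - 635758*76323/53270030 = -3032517/1424 - 24261478917/26635015 = -115319481760563/37928261360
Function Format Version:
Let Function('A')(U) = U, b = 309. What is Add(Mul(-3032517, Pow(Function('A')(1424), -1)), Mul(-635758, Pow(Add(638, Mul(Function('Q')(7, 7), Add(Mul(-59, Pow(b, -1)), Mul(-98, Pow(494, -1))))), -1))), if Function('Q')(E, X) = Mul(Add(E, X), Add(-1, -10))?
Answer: Rational(-115319481760563, 37928261360) ≈ -3040.5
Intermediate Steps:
Function('Q')(E, X) = Add(Mul(-11, E), Mul(-11, X)) (Function('Q')(E, X) = Mul(Add(E, X), -11) = Add(Mul(-11, E), Mul(-11, X)))
Add(Mul(-3032517, Pow(Function('A')(1424), -1)), Mul(-635758, Pow(Add(638, Mul(Function('Q')(7, 7), Add(Mul(-59, Pow(b, -1)), Mul(-98, Pow(494, -1))))), -1))) = Add(Mul(-3032517, Pow(1424, -1)), Mul(-635758, Pow(Add(638, Mul(Add(Mul(-11, 7), Mul(-11, 7)), Add(Mul(-59, Pow(309, -1)), Mul(-98, Pow(494, -1))))), -1))) = Add(Mul(-3032517, Rational(1, 1424)), Mul(-635758, Pow(Add(638, Mul(Add(-77, -77), Add(Mul(-59, Rational(1, 309)), Mul(-98, Rational(1, 494))))), -1))) = Add(Rational(-3032517, 1424), Mul(-635758, Pow(Add(638, Mul(-154, Add(Rational(-59, 309), Rational(-49, 247)))), -1))) = Add(Rational(-3032517, 1424), Mul(-635758, Pow(Add(638, Mul(-154, Rational(-29714, 76323))), -1))) = Add(Rational(-3032517, 1424), Mul(-635758, Pow(Add(638, Rational(4575956, 76323)), -1))) = Add(Rational(-3032517, 1424), Mul(-635758, Pow(Rational(53270030, 76323), -1))) = Add(Rational(-3032517, 1424), Mul(-635758, Rational(76323, 53270030))) = Add(Rational(-3032517, 1424), Rational(-24261478917, 26635015)) = Rational(-115319481760563, 37928261360)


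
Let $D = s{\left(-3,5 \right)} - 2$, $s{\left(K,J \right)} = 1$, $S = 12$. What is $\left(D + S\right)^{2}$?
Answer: $121$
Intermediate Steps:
$D = -1$ ($D = 1 - 2 = -1$)
$\left(D + S\right)^{2} = \left(-1 + 12\right)^{2} = 11^{2} = 121$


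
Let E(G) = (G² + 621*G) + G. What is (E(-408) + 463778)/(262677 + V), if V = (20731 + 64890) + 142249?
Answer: 376466/490547 ≈ 0.76744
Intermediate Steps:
E(G) = G² + 622*G
V = 227870 (V = 85621 + 142249 = 227870)
(E(-408) + 463778)/(262677 + V) = (-408*(622 - 408) + 463778)/(262677 + 227870) = (-408*214 + 463778)/490547 = (-87312 + 463778)*(1/490547) = 376466*(1/490547) = 376466/490547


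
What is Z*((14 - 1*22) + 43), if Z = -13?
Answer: -455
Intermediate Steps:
Z*((14 - 1*22) + 43) = -13*((14 - 1*22) + 43) = -13*((14 - 22) + 43) = -13*(-8 + 43) = -13*35 = -455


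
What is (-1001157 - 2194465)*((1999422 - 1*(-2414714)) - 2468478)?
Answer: -6217587509276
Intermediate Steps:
(-1001157 - 2194465)*((1999422 - 1*(-2414714)) - 2468478) = -3195622*((1999422 + 2414714) - 2468478) = -3195622*(4414136 - 2468478) = -3195622*1945658 = -6217587509276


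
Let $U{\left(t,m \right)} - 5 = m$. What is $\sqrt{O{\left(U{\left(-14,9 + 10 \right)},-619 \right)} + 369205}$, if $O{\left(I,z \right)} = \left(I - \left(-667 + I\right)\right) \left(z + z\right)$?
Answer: $i \sqrt{456541} \approx 675.68 i$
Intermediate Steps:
$U{\left(t,m \right)} = 5 + m$
$O{\left(I,z \right)} = 1334 z$ ($O{\left(I,z \right)} = 667 \cdot 2 z = 1334 z$)
$\sqrt{O{\left(U{\left(-14,9 + 10 \right)},-619 \right)} + 369205} = \sqrt{1334 \left(-619\right) + 369205} = \sqrt{-825746 + 369205} = \sqrt{-456541} = i \sqrt{456541}$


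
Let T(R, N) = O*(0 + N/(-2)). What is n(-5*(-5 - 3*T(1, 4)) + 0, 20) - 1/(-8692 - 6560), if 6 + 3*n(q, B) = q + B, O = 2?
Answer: -106763/15252 ≈ -6.9999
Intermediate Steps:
T(R, N) = -N (T(R, N) = 2*(0 + N/(-2)) = 2*(0 + N*(-½)) = 2*(0 - N/2) = 2*(-N/2) = -N)
n(q, B) = -2 + B/3 + q/3 (n(q, B) = -2 + (q + B)/3 = -2 + (B + q)/3 = -2 + (B/3 + q/3) = -2 + B/3 + q/3)
n(-5*(-5 - 3*T(1, 4)) + 0, 20) - 1/(-8692 - 6560) = (-2 + (⅓)*20 + (-5*(-5 - (-3)*4) + 0)/3) - 1/(-8692 - 6560) = (-2 + 20/3 + (-5*(-5 - 3*(-4)) + 0)/3) - 1/(-15252) = (-2 + 20/3 + (-5*(-5 + 12) + 0)/3) - 1*(-1/15252) = (-2 + 20/3 + (-5*7 + 0)/3) + 1/15252 = (-2 + 20/3 + (-35 + 0)/3) + 1/15252 = (-2 + 20/3 + (⅓)*(-35)) + 1/15252 = (-2 + 20/3 - 35/3) + 1/15252 = -7 + 1/15252 = -106763/15252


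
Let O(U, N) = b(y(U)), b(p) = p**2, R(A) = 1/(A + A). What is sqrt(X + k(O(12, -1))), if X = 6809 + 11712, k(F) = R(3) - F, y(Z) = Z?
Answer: sqrt(661578)/6 ≈ 135.56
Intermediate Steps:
R(A) = 1/(2*A)
O(U, N) = U**2
k(F) = 1/6 - F (k(F) = (1/2)/3 - F = (1/2)*(1/3) - F = 1/6 - F)
X = 18521
sqrt(X + k(O(12, -1))) = sqrt(18521 + (1/6 - 1*12**2)) = sqrt(18521 + (1/6 - 1*144)) = sqrt(18521 + (1/6 - 144)) = sqrt(18521 - 863/6) = sqrt(110263/6) = sqrt(661578)/6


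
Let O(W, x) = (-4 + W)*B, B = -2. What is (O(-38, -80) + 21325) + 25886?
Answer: 47295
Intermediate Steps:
O(W, x) = 8 - 2*W (O(W, x) = (-4 + W)*(-2) = 8 - 2*W)
(O(-38, -80) + 21325) + 25886 = ((8 - 2*(-38)) + 21325) + 25886 = ((8 + 76) + 21325) + 25886 = (84 + 21325) + 25886 = 21409 + 25886 = 47295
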